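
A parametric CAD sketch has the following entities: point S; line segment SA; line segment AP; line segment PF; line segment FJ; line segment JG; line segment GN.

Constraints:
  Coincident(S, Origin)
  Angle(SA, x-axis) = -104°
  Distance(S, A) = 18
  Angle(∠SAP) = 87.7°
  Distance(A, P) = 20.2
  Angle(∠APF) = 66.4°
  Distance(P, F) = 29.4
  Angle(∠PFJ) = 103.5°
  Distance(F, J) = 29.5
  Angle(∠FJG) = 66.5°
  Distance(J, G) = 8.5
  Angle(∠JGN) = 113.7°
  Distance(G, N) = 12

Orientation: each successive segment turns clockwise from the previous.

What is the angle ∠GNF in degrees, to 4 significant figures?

150.8°

∠FJG = 66.5° gives JG at -139.9° from the x-axis; with |JG| = 8.5, G = (15.04, -7.833). ∠JGN = 113.7° gives GN at 153.8° from the x-axis; with |GN| = 12.0, N = (4.271, -2.535). Then cos ∠GNF = NG·NF / (|NG||NF|), giving 150.8°.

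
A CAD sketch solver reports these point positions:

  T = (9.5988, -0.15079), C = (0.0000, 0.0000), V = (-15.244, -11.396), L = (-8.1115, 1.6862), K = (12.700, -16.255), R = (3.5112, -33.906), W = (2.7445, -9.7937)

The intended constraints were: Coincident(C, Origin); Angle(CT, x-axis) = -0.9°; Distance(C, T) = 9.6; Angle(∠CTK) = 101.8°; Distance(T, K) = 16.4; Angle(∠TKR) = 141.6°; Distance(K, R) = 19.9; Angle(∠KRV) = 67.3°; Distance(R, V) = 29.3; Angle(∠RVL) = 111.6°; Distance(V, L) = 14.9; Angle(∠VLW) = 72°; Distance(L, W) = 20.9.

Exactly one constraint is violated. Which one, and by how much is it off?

Distance(L, W) = 20.9 — off by 5.10.

C = (0.00, 0.00) ✓; CT at -0.9000° ✓; |CT| = 9.600 ✓; ∠CTK = 101.8° ✓; |TK| = 16.40 ✓; ∠TKR = 141.6° ✓; |KR| = 19.90 ✓; ∠KRV = 67.30° ✓; |RV| = 29.30 ✓; ∠RVL = 111.6° ✓; |VL| = 14.90 ✓; ∠VLW = 72.00° ✓; |LW| = 15.80 ✗.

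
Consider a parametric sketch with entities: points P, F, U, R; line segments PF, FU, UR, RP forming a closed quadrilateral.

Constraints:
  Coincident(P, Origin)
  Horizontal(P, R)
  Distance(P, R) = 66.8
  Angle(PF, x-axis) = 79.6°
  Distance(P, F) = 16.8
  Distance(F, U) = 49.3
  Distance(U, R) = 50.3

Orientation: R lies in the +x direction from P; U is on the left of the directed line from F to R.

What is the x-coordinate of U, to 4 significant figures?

43.55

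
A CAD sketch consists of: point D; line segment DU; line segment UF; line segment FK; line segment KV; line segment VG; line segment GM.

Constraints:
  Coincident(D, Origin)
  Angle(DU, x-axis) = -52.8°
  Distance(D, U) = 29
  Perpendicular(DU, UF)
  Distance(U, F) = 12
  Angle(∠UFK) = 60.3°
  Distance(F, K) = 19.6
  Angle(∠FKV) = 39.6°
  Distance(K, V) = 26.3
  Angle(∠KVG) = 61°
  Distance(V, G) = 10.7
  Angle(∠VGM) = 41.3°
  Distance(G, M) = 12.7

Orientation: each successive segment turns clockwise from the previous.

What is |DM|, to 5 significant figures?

29.837

∠KVG = 61.0° gives VG at -161.90° from the x-axis; with |VG| = 10.7, G = (14.512, -32.149). ∠VGM = 41.3° gives GM at 59.400° from the x-axis; with |GM| = 12.7, M = (20.977, -21.218). Then |DM| = |M − D| = 29.837.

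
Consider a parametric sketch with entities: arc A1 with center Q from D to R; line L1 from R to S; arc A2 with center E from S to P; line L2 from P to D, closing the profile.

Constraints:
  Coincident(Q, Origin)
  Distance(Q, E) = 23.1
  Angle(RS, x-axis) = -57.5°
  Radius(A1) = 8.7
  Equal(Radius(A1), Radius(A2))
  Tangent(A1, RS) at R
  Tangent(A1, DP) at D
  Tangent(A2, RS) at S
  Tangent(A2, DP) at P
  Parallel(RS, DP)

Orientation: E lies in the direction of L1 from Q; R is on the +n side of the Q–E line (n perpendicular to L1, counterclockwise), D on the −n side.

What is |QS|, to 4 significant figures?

24.68

The slot axis is L1's direction at -57.5°, so u = (cos -57.5°, sin -57.5°) = (0.5373, -0.8434) and n = (−sin -57.5°, cos -57.5°) = (0.8434, 0.5373). Q is at the origin and E lies 23.1 along u from Q, so E = 23.1·u = (12.41, -19.48). Tangency of A1 to both parallel lines with radius 8.7 puts R and D at Q ± 8.7·n: R = (7.338, 4.675), D = (-7.338, -4.675). Equal radii place S and P the same way about E: S = E + 8.7·n = (19.75, -14.81), P = E − 8.7·n = (5.074, -24.16). Then |QS| = |S − Q| = 24.68.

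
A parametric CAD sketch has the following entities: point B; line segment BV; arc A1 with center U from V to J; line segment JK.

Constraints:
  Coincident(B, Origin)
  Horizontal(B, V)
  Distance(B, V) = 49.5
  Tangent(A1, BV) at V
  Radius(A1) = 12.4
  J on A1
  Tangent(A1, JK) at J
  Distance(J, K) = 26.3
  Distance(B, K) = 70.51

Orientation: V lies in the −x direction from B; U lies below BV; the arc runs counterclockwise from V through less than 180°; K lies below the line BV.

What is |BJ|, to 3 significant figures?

63.4

Checks: |UJ| = 12.40 ✓; ∠(UJ, JK) = 90.00° ✓; |JK| = 26.30 ✓; |BK| = 70.51 ✓.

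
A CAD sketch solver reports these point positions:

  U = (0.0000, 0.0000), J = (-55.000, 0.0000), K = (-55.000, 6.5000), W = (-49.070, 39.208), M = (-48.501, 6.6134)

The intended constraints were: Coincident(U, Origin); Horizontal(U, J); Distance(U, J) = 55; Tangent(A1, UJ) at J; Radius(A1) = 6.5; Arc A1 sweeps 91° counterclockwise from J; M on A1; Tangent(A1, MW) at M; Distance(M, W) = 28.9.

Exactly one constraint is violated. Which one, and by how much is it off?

Distance(M, W) = 28.9 — off by 3.70.

U = (0.00, 0.00) ✓; U.y = 0.00, J.y = 0.00 ✓; |UJ| = 55.00 ✓; ∠(KJ, JU) = 90.00° ✓; |KJ| = 6.500 ✓; bearing(K→M) − bearing(K→J) = 91.00° ✓; |KM| = 6.500 ✓; ∠(KM, MW) = 90.00° ✓; |MW| = 32.60 ✗.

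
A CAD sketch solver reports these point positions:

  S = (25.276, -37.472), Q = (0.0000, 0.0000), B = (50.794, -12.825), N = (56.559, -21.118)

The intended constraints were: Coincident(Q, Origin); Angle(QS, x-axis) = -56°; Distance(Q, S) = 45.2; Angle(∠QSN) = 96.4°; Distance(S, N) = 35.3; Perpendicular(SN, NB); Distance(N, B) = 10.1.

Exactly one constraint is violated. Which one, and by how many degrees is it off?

Perpendicular(SN, NB) — off by 7.21°.

Q = (0.00, 0.00) ✓; QS at -56.00° ✓; |QS| = 45.20 ✓; ∠QSN = 96.40° ✓; |SN| = 35.30 ✓; ∠(SN, NB) = 97.21° ✗; |NB| = 10.10 ✓.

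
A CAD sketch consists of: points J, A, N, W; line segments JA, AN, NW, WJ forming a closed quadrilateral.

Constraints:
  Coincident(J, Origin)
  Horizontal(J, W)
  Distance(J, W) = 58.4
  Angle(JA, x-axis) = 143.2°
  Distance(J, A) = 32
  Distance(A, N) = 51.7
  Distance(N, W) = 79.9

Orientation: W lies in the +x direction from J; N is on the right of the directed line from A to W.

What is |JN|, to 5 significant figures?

34.858

Checks: |AN| = 51.70 ✓; |NW| = 79.90 ✓.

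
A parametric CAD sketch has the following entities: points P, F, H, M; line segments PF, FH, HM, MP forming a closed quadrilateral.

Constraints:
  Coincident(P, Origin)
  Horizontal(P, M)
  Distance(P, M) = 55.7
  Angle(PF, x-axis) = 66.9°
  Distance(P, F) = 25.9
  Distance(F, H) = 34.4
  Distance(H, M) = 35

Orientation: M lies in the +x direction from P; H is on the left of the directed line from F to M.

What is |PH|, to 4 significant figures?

54.36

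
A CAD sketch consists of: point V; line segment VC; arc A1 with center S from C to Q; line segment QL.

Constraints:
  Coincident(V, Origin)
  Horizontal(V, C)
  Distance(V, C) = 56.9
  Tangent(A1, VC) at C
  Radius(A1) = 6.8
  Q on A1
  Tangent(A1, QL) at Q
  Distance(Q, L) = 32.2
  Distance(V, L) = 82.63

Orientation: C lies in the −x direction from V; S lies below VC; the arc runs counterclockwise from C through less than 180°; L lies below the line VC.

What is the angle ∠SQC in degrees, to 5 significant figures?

55.992°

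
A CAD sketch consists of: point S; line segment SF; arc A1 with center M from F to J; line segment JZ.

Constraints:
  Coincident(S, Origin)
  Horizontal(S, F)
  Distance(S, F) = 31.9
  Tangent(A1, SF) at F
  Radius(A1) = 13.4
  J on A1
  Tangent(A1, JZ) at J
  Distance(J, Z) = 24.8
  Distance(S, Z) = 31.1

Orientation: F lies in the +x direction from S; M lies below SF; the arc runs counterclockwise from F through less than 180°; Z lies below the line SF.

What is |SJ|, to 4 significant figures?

21.24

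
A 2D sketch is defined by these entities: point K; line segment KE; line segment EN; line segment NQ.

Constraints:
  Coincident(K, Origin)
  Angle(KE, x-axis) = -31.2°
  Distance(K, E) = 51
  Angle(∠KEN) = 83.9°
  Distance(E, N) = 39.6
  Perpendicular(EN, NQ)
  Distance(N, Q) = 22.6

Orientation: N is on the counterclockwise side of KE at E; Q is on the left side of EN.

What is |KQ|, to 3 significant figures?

44.3

K is at the origin; KE runs at -31.2° with length 51.0, so E = 51.0·(cos -31.2°, sin -31.2°) = (43.6, -26.4). ∠KEN = 83.9°, so EN runs at -31.2° + (180° − 83.9°) = 64.9° from the x-axis; with |EN| = 39.6, N = E + 39.6·(cos 64.9°, sin 64.9°) = (60.4, 9.44). EN ⟂ NQ; with |NQ| = 22.6 on the left of EN, Q = N + 22.6·(-0.906, 0.424) = (40.0, 19.0). Then |KQ| = |Q − K| = 44.3.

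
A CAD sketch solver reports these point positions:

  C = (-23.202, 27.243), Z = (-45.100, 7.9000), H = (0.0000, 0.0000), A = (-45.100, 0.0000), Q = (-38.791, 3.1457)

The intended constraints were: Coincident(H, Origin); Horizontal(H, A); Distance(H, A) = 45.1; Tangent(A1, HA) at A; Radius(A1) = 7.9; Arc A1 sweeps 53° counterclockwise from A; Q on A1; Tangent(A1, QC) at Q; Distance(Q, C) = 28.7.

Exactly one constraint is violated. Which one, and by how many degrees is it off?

Tangent(A1, QC) at Q — off by 4.10°.

H = (0.00, 0.00) ✓; H.y = 0.00, A.y = 0.00 ✓; |HA| = 45.10 ✓; ∠(ZA, AH) = 90.00° ✓; |ZA| = 7.900 ✓; bearing(Z→Q) − bearing(Z→A) = 53.00° ✓; |ZQ| = 7.900 ✓; ∠(ZQ, QC) = 85.90° ✗; |QC| = 28.70 ✓.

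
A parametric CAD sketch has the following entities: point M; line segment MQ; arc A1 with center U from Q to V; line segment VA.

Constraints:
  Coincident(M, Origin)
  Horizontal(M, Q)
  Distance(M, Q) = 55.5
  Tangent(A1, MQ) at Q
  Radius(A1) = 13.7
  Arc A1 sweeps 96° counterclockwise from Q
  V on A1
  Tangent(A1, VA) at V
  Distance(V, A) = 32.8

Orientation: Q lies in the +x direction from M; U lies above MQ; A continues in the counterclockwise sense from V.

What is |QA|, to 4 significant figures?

48.83

M is at the origin; MQ is horizontal with |MQ| = 55.5 and Q on the +x side, so Q = (55.50, 0.000). Since A1 is tangent to MQ there, UQ ⟂ MQ, so U = Q + (0, 13.7) = (55.50, 13.70). On A1, Q sits at bearing -90° from U; a 96° counterclockwise sweep puts V at bearing 6°, so V = U + 13.7·(cos 6°, sin 6°) = (69.12, 15.13). Since A1 is tangent to VA there, UV ⟂ VA, so VA runs along (−sin 6°, cos 6°); with |VA| = 32.8, A = (65.70, 47.75). Then |QA| = |A − Q| = 48.83.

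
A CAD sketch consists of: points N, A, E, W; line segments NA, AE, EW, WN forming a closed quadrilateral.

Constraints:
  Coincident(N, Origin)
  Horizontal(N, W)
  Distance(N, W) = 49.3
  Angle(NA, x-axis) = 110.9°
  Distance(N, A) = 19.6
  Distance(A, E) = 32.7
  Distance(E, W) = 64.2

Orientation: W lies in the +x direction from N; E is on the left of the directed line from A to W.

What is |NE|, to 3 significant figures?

48.5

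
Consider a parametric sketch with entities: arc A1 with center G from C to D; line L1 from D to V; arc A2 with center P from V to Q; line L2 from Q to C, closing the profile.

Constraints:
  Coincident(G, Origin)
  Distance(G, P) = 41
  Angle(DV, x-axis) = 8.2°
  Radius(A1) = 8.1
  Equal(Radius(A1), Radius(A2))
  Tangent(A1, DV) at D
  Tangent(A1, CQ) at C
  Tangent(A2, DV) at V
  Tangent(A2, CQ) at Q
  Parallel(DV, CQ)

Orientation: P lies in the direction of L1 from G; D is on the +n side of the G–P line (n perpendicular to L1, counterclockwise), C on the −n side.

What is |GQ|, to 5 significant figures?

41.792

Tangency of A1 to both parallel lines with radius 8.1 puts D and C at G ± 8.1·n: D = (-1.1553, 8.0172), C = (1.1553, -8.0172). Equal radii place V and Q the same way about P: V = P + 8.1·n = (39.426, 13.865), Q = P − 8.1·n = (41.736, -2.1694). Then |GQ| = |Q − G| = 41.792.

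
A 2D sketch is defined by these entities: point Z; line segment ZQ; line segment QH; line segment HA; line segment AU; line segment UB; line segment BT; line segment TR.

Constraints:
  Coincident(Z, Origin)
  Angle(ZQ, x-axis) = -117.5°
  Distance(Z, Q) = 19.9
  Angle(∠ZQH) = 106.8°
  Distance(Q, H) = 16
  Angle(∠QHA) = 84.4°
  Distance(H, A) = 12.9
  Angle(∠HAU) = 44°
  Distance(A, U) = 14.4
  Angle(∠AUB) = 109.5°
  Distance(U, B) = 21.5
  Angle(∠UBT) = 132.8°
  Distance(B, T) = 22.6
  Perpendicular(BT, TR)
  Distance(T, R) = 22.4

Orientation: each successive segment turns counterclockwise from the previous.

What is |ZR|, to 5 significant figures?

52.485

∠UBT = 132.8° gives BT at -55.000° from the x-axis; with |BT| = 22.6, T = (4.4640, -60.116). BT ⟂ TR, so TR runs at 35.000°; with |TR| = 22.4, R = (22.813, -47.268). Then |ZR| = |R − Z| = 52.485.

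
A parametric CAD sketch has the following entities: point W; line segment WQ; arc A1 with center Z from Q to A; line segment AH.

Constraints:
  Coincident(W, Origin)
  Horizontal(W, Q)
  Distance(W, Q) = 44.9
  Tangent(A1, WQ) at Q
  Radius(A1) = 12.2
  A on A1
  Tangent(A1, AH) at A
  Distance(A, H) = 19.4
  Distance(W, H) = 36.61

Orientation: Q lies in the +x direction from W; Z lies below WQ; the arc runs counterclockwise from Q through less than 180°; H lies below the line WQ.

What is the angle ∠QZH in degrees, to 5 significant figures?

125.53°

W is at the origin; W and Q share the same y with |WQ| = 44.9 and Q on the +x side, so Q = (44.900, 0.0000). Since A1 is tangent to WQ there, ZQ ⟂ WQ, so Z = Q + (0, -12.2) = (44.900, -12.200). Since ZA ⟂ AH (tangency), |ZH| = √(12.2² + 19.4²) = 22.917 regardless of where A sits on A1. So H lies on both circle(W, 36.61) and circle(Z, 22.917); the below-WQ intersection is H = (26.250, -25.519). A is the foot of the tangent from H: A = (33.613, -7.5701).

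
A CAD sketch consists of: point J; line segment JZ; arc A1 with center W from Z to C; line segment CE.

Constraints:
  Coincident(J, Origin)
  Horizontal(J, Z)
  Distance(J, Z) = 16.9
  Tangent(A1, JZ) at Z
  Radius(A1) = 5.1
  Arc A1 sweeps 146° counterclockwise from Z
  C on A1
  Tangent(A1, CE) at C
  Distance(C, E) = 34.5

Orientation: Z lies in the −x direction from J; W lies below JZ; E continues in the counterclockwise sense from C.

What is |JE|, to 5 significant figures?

29.957

On A1, Z sits at bearing 90° from W; a 146° counterclockwise sweep puts C at bearing 236°, so C = W + 5.1·(cos 236°, sin 236°) = (-19.752, -9.3281). The tangent condition forces WC to be normal to CE, so CE runs along (−sin 236°, cos 236°); with |CE| = 34.5, E = (8.8499, -28.620). Then |JE| = |E − J| = 29.957.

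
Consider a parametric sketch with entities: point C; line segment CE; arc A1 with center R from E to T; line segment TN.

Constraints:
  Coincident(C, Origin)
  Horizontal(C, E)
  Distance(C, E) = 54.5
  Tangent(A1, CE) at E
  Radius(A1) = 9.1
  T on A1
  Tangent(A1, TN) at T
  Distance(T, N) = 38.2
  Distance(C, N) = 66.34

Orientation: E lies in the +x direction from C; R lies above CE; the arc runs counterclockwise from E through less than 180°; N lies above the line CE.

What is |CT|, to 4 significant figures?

64.05

Checks: ∠(RE, EC) = 90.00° ✓; |RT| = 9.100 ✓; ∠(RT, TN) = 90.00° ✓; |TN| = 38.20 ✓; |CN| = 66.34 ✓.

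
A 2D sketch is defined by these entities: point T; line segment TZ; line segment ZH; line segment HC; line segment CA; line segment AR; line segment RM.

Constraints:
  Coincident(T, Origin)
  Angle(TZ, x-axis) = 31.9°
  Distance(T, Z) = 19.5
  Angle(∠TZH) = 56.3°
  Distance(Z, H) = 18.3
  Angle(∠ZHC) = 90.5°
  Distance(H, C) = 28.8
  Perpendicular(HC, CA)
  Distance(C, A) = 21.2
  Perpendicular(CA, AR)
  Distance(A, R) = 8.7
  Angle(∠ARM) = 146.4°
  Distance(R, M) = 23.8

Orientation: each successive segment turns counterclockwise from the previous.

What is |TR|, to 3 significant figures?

14.1

HC is perpendicular to CA, so CA runs at -24.9°; with |CA| = 21.2, A = (6.99, -17.2). The perpendicularity gives AR at right angles to CA, so AR runs at 65.1°; with |AR| = 8.7, R = (10.7, -9.29). Then |TR| = |R − T| = 14.1.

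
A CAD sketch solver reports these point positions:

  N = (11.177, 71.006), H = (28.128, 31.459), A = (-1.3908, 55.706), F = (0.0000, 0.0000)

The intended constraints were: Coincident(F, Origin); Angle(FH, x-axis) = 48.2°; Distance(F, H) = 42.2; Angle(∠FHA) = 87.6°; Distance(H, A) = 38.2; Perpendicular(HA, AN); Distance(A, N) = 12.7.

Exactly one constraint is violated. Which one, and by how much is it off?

Distance(A, N) = 12.7 — off by 7.10.

F = (0.00, 0.00) ✓; FH at 48.20° ✓; |FH| = 42.20 ✓; ∠FHA = 87.60° ✓; |HA| = 38.20 ✓; ∠(HA, AN) = 90.00° ✓; |AN| = 19.80 ✗.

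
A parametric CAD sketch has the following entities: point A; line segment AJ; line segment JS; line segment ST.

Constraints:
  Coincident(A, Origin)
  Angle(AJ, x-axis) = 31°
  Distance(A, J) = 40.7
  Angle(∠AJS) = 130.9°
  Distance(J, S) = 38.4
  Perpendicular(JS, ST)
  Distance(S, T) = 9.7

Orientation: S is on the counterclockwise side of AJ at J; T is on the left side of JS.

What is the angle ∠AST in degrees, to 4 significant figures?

64.69°

A is at the origin; AJ runs at 31.0° with length 40.7, so J = 40.7·(cos 31.0°, sin 31.0°) = (34.89, 20.96). ∠AJS = 130.9°, so JS runs at 31.0° + (180° − 130.9°) = 80.10° from the x-axis; with |JS| = 38.4, S = J + 38.4·(cos 80.10°, sin 80.10°) = (41.49, 58.79). JS is perpendicular to ST; with |ST| = 9.7 on the left of JS, T = S + 9.7·(-0.9851, 0.1719) = (31.93, 60.46). Then cos ∠AST = SA·ST / (|SA||ST|), giving 64.69°.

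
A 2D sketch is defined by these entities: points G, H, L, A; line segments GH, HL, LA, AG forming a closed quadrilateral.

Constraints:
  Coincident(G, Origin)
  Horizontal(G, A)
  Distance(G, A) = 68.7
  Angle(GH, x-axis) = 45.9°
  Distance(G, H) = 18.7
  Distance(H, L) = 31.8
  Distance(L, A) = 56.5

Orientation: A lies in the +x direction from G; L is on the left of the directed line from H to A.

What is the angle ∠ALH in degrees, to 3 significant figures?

75.1°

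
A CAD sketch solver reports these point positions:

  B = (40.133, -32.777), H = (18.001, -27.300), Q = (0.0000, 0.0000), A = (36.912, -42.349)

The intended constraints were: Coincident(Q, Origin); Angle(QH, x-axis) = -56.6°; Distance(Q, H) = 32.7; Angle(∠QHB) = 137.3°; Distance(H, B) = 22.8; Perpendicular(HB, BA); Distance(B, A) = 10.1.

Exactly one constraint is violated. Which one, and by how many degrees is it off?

Perpendicular(HB, BA) — off by 4.70°.

Q = (0.00, 0.00) ✓; QH at -56.60° ✓; |QH| = 32.70 ✓; ∠QHB = 137.3° ✓; |HB| = 22.80 ✓; ∠(HB, BA) = 94.70° ✗; |BA| = 10.10 ✓.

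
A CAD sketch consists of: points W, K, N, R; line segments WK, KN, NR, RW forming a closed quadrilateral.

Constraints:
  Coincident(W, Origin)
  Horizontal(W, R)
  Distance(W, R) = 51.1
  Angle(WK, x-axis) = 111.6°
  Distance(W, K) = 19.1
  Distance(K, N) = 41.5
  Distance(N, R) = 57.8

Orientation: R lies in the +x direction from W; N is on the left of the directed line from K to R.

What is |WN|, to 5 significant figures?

53.005

Checks: |KN| = 41.50 ✓; |NR| = 57.80 ✓.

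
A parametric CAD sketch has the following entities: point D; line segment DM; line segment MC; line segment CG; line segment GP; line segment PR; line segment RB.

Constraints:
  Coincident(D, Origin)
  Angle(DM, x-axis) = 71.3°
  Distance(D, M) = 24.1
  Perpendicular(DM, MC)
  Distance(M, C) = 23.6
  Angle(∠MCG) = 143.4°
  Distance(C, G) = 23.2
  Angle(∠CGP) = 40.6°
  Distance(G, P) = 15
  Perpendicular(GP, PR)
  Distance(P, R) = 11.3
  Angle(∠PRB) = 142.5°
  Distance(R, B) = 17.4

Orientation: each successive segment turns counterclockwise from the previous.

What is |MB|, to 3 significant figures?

37.7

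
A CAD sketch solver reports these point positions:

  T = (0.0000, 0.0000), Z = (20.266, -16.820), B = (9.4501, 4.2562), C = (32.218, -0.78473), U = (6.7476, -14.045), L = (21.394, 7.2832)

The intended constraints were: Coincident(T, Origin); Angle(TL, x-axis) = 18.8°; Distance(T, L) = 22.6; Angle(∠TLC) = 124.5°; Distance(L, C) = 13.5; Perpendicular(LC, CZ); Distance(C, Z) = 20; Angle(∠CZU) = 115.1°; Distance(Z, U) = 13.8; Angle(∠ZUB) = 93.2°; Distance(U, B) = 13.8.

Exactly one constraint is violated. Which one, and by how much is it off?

Distance(U, B) = 13.8 — off by 4.70.

T = (0.00, 0.00) ✓; TL at 18.80° ✓; |TL| = 22.60 ✓; ∠TLC = 124.5° ✓; |LC| = 13.50 ✓; ∠(LC, CZ) = 90.00° ✓; |CZ| = 20.00 ✓; ∠CZU = 115.1° ✓; |ZU| = 13.80 ✓; ∠ZUB = 93.20° ✓; |UB| = 18.50 ✗.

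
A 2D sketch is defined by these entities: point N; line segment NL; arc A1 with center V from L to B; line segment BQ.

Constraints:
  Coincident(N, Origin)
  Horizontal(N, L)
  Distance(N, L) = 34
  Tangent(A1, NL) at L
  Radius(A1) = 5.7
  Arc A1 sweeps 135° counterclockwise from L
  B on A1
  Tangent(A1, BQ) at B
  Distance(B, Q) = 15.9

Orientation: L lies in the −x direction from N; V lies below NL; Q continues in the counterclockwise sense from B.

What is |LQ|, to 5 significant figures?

22.179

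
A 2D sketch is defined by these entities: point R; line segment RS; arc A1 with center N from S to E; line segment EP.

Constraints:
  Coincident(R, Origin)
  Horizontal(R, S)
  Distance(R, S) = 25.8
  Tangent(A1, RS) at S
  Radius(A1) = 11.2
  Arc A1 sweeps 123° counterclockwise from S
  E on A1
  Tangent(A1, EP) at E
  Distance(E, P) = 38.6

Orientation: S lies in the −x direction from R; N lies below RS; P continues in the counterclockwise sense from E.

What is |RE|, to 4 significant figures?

39.22

Tangency of A1 to RS means the radius NS is perpendicular to RS, so N = S + (0, -11.2) = (-25.80, -11.20). On A1, S sits at bearing 90° from N; a 123° counterclockwise sweep puts E at bearing 213°, so E = N + 11.2·(cos 213°, sin 213°) = (-35.19, -17.30). Then |RE| = |E − R| = 39.22.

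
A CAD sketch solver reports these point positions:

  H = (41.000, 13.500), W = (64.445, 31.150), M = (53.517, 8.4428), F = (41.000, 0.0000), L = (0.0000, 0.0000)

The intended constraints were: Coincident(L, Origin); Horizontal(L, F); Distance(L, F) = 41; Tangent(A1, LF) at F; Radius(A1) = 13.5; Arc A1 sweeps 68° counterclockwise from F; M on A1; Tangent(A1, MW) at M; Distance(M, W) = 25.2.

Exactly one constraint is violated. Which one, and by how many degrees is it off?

Tangent(A1, MW) at M — off by 3.70°.

L = (0.00, 0.00) ✓; L.y = 0.00, F.y = 0.00 ✓; |LF| = 41.00 ✓; ∠(HF, FL) = 90.00° ✓; |HF| = 13.50 ✓; bearing(H→M) − bearing(H→F) = 68.00° ✓; |HM| = 13.50 ✓; ∠(HM, MW) = 93.70° ✗; |MW| = 25.20 ✓.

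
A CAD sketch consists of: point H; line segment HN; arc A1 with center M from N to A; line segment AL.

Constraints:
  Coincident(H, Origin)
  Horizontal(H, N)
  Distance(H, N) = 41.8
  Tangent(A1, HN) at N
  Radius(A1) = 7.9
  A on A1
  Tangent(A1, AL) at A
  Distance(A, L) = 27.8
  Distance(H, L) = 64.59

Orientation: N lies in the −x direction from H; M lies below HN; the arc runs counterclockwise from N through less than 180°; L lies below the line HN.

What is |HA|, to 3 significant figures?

49.9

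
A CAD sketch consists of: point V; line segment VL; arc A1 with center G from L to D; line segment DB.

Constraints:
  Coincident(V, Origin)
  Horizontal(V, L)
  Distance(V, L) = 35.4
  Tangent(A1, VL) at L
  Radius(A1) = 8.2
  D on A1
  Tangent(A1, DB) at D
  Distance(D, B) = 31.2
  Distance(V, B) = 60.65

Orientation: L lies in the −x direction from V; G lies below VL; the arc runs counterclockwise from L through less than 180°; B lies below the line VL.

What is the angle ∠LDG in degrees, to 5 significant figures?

48.210°

V is at the origin; VL is horizontal with |VL| = 35.4 and L on the −x side, so L = (-35.400, 0.0000). Tangency of A1 to VL means the radius GL is perpendicular to VL, so G = L + (0, -8.2) = (-35.400, -8.2000). Since GD ⟂ DB (tangency), |GB| = √(8.2² + 31.2²) = 32.260 regardless of where D sits on A1. So B lies on both circle(V, 60.65) and circle(G, 32.260); the below-VL intersection is B = (-47.037, -38.287). D is the foot of the tangent from B: D = (-43.549, -7.2831).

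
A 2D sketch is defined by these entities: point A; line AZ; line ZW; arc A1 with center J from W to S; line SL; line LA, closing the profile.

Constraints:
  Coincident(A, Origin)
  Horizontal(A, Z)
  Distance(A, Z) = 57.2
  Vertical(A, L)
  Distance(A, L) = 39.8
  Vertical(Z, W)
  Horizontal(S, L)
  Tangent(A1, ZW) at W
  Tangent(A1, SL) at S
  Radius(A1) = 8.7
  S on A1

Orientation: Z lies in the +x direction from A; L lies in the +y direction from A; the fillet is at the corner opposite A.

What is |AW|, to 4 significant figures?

65.11

A is at the origin; AZ is horizontal with |AZ| = 57.2 and Z on the +x side, so Z = (57.20, 0.000). AL is vertical with |AL| = 39.8 and L on the +y side, so L = (0.000, 39.80). The virtual corner opposite A is at (57.20, 39.80). Since A1 is tangent to ZW there, JW ⟂ ZW and since A1 is tangent to SL there, JS ⟂ SL, with radius 8.7, so the center J sits 8.7 in from both sides at J = (48.50, 31.10). That places the tangent points at W = (57.20, 31.10) on ZW and S = (48.50, 39.80) on SL. Then |AW| = |W − A| = 65.11.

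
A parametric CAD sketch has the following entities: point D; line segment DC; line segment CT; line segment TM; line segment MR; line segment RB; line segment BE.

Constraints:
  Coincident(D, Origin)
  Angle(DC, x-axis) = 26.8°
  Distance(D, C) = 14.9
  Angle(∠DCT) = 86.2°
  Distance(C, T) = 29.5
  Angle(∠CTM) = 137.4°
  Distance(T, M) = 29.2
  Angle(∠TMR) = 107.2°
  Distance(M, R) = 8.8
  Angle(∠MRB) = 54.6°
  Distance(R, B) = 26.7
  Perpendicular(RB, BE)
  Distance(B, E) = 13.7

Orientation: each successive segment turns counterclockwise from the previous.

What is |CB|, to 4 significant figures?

34.48

∠TMR = 107.2° gives MR at -124.0° from the x-axis; with |MR| = 8.8, R = (-34.59, 33.25). ∠MRB = 54.6° gives RB at 1.400° from the x-axis; with |RB| = 26.7, B = (-7.900, 33.91). Then |CB| = |B − C| = 34.48.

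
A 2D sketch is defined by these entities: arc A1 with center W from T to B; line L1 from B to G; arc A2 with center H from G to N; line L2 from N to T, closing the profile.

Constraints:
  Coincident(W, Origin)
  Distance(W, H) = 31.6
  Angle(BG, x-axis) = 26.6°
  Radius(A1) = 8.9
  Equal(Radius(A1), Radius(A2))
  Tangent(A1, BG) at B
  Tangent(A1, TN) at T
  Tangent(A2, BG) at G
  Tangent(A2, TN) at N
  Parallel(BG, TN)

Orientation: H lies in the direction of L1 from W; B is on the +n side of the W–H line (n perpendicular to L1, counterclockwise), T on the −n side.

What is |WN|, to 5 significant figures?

32.829

The slot axis is L1's direction at 26.6°, so u = (cos 26.6°, sin 26.6°) = (0.89415, 0.44776) and n = (−sin 26.6°, cos 26.6°) = (-0.44776, 0.89415). W is at the origin and H lies 31.6 along u from W, so H = 31.6·u = (28.255, 14.149). Tangency of A1 to both parallel lines with radius 8.9 puts B and T at W ± 8.9·n: B = (-3.9851, 7.9580), T = (3.9851, -7.9580). Equal radii place G and N the same way about H: G = H + 8.9·n = (24.270, 22.107), N = H − 8.9·n = (32.240, 6.1912). Then |WN| = |N − W| = 32.829.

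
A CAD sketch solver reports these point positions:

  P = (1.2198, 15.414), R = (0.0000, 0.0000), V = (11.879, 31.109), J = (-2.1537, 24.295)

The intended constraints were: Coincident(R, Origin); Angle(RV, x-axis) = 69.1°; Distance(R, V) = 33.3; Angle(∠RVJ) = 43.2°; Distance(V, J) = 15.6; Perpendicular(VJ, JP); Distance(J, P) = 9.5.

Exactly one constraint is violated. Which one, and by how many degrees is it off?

Perpendicular(VJ, JP) — off by 5.10°.

R = (0.00, 0.00) ✓; RV at 69.10° ✓; |RV| = 33.30 ✓; ∠RVJ = 43.20° ✓; |VJ| = 15.60 ✓; ∠(VJ, JP) = 84.90° ✗; |JP| = 9.500 ✓.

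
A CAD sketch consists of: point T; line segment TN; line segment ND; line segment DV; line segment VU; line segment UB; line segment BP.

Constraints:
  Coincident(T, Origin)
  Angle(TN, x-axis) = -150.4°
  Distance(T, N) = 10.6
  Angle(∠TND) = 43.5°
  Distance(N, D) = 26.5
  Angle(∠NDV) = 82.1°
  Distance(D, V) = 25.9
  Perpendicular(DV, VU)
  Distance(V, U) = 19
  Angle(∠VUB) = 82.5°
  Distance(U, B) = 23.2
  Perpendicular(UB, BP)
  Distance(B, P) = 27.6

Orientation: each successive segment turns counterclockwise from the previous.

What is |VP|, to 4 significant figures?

22.50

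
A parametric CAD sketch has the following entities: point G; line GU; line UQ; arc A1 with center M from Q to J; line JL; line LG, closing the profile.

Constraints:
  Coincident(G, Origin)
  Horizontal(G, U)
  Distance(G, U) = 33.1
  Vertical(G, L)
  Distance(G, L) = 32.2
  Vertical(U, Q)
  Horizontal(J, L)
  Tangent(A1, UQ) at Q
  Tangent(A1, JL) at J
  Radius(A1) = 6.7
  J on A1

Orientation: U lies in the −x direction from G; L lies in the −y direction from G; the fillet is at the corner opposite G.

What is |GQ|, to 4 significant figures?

41.78

G is at the origin; G and U share the same y with |GU| = 33.1 and U on the −x side, so U = (-33.10, 0.000). GL is vertical with |GL| = 32.2 and L on the −y side, so L = (0.000, -32.20). The virtual corner opposite G is at (-33.10, -32.20). Since A1 is tangent to UQ there, MQ ⟂ UQ and tangency of A1 to JL means the radius MJ is perpendicular to JL, with radius 6.7, so the center M sits 6.7 in from both sides at M = (-26.40, -25.50). That places the tangent points at Q = (-33.10, -25.50) on UQ and J = (-26.40, -32.20) on JL. Then |GQ| = |Q − G| = 41.78.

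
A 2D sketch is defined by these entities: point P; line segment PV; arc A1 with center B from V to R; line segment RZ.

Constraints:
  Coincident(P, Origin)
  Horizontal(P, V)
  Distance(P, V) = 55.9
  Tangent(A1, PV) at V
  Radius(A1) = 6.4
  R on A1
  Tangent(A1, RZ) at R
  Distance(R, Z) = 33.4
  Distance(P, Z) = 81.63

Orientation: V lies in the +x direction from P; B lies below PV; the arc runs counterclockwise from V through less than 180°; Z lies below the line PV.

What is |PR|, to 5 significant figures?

52.251

P is at the origin; PV is horizontal with |PV| = 55.9 and V on the +x side, so V = (55.900, 0.0000). The tangent condition forces BV to be normal to PV, so B = V + (0, -6.4) = (55.900, -6.4000). Since BR ⟂ RZ (tangency), |BZ| = √(6.4² + 33.4²) = 34.008 regardless of where R sits on A1. So Z lies on both circle(P, 81.63) and circle(B, 34.008); the below-PV intersection is Z = (73.510, -35.493). R is the foot of the tangent from Z: R = (51.146, -10.685).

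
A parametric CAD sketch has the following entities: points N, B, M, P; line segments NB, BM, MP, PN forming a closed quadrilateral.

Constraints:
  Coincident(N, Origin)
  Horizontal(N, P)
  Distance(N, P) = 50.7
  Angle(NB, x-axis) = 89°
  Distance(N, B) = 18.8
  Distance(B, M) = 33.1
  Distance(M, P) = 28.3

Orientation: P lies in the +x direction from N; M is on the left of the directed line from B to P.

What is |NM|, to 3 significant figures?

40.0

Checks: |BM| = 33.10 ✓; |MP| = 28.30 ✓.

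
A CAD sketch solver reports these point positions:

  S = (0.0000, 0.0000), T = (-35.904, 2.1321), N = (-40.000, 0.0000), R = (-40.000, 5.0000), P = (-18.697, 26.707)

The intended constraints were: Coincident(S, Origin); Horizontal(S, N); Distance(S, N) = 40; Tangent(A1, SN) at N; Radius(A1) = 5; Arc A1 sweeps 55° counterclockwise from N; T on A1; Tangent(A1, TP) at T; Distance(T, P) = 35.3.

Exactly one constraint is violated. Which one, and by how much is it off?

Distance(T, P) = 35.3 — off by 5.30.

S = (0.00, 0.00) ✓; S.y = 0.00, N.y = 0.00 ✓; |SN| = 40.00 ✓; ∠(RN, NS) = 90.00° ✓; |RN| = 5.000 ✓; bearing(R→T) − bearing(R→N) = 55.00° ✓; |RT| = 5.000 ✓; ∠(RT, TP) = 90.00° ✓; |TP| = 30.00 ✗.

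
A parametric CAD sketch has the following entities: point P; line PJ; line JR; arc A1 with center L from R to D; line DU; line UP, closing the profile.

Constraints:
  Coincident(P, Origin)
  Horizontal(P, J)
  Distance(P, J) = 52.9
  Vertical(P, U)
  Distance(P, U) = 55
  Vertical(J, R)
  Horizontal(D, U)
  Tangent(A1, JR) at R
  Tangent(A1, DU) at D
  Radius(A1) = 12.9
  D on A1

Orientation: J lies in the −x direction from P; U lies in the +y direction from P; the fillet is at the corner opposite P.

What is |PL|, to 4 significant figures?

58.07

P is at the origin; P and J share the same y with |PJ| = 52.9 and J on the −x side, so J = (-52.90, 0.000). P and U share the same x with |PU| = 55.0 and U on the +y side, so U = (0.000, 55.00). The virtual corner opposite P is at (-52.90, 55.00). Since A1 is tangent to JR there, LR ⟂ JR and A1 meets DU tangentially, so LD is at right angles to DU, with radius 12.9, so the center L sits 12.9 in from both sides at L = (-40.00, 42.10). Then |PL| = |L − P| = 58.07.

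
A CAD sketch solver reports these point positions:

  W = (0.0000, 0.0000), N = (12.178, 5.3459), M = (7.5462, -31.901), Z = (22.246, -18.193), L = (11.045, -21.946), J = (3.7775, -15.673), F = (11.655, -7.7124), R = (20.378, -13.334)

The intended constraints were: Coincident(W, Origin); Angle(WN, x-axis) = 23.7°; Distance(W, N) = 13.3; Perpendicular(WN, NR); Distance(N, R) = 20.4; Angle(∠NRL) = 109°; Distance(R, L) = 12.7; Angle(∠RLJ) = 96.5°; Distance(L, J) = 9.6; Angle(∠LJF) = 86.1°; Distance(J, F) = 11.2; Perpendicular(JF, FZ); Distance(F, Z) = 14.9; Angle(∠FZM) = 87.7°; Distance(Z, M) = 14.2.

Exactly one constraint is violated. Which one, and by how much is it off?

Distance(Z, M) = 14.2 — off by 5.90.

W = (0.00, 0.00) ✓; WN at 23.70° ✓; |WN| = 13.30 ✓; ∠(WN, NR) = 90.00° ✓; |NR| = 20.40 ✓; ∠NRL = 109.0° ✓; |RL| = 12.70 ✓; ∠RLJ = 96.50° ✓; |LJ| = 9.600 ✓; ∠LJF = 86.10° ✓; |JF| = 11.20 ✓; ∠(JF, FZ) = 90.00° ✓; |FZ| = 14.90 ✓; ∠FZM = 87.70° ✓; |ZM| = 20.10 ✗.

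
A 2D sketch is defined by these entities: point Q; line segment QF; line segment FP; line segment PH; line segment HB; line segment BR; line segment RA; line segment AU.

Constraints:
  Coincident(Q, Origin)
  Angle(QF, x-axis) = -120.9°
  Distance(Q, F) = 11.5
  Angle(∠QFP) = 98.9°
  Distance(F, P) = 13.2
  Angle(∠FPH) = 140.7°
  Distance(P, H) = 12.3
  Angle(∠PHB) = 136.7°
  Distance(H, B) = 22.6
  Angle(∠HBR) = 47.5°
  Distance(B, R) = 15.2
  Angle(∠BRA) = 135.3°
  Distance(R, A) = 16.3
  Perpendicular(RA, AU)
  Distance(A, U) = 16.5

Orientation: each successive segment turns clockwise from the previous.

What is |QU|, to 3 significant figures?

29.7

Q is at the origin; QF runs at -120.9° with length 11.5, so F = (-5.91, -9.87). ∠QFP = 98.9° gives FP at 158° from the x-axis; with |FP| = 13.2, P = (-18.1, -4.92). ∠FPH = 140.7° gives PH at 119° from the x-axis; with |PH| = 12.3, H = (-24.1, 5.87). ∠PHB = 136.7° gives HB at 75.4° from the x-axis; with |HB| = 22.6, B = (-18.4, 27.7). ∠HBR = 47.5° gives BR at -57.1° from the x-axis; with |BR| = 15.2, R = (-10.1, 15.0). ∠BRA = 135.3° gives RA at -102° from the x-axis; with |RA| = 16.3, A = (-13.4, -0.982). RA is perpendicular to AU, so AU runs at 168°; with |AU| = 16.5, U = (-29.6, 2.39). Then |QU| = |U − Q| = 29.7.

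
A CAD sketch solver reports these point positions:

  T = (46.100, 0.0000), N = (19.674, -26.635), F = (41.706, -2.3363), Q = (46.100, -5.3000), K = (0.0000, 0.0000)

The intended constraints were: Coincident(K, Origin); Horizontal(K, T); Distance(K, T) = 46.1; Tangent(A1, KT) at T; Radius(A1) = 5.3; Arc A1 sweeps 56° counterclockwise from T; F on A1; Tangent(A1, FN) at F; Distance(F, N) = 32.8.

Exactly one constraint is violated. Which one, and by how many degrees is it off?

Tangent(A1, FN) at F — off by 8.20°.

K = (0.00, 0.00) ✓; K.y = 0.00, T.y = 0.00 ✓; |KT| = 46.10 ✓; ∠(QT, TK) = 90.00° ✓; |QT| = 5.300 ✓; bearing(Q→F) − bearing(Q→T) = 56.00° ✓; |QF| = 5.300 ✓; ∠(QF, FN) = 98.20° ✗; |FN| = 32.80 ✓.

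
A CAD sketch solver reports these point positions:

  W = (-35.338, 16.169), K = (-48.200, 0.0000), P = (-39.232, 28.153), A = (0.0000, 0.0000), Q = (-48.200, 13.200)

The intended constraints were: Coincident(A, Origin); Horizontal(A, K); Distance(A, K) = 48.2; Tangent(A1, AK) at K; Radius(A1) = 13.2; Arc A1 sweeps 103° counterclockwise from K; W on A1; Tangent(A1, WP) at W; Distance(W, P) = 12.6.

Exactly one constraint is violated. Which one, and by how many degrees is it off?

Tangent(A1, WP) at W — off by 5.00°.

A = (0.00, 0.00) ✓; A.y = 0.00, K.y = 0.00 ✓; |AK| = 48.20 ✓; ∠(QK, KA) = 90.00° ✓; |QK| = 13.20 ✓; bearing(Q→W) − bearing(Q→K) = 103.0° ✓; |QW| = 13.20 ✓; ∠(QW, WP) = 85.00° ✗; |WP| = 12.60 ✓.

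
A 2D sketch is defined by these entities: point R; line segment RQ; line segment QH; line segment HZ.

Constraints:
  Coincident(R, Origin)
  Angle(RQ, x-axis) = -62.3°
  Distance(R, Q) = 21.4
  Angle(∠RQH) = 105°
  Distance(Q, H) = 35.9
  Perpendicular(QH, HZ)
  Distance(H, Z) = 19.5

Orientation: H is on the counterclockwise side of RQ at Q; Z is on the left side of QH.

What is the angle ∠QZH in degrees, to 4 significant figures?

61.49°

R is at the origin; RQ runs at -62.3° with length 21.4, so Q = 21.4·(cos -62.3°, sin -62.3°) = (9.948, -18.95). ∠RQH = 105.0°, so QH runs at -62.3° + (180° − 105.0°) = 12.70° from the x-axis; with |QH| = 35.9, H = Q + 35.9·(cos 12.70°, sin 12.70°) = (44.97, -11.05). The perpendicularity gives HZ at right angles to QH; with |HZ| = 19.5 on the left of QH, Z = H + 19.5·(-0.2198, 0.9755) = (40.68, 7.968). Then cos ∠QZH = ZQ·ZH / (|ZQ||ZH|), giving 61.49°.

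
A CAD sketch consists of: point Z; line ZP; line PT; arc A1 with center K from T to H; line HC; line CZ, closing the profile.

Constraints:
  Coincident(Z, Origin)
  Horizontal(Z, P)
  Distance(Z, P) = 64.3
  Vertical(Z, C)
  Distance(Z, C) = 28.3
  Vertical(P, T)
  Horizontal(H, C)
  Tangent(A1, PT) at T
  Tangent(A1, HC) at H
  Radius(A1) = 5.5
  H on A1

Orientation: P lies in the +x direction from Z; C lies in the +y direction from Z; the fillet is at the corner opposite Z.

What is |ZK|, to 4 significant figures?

63.07

Z is at the origin; Z and P share the same y with |ZP| = 64.3 and P on the +x side, so P = (64.30, 0.000). Z and C share the same x with |ZC| = 28.3 and C on the +y side, so C = (0.000, 28.30). The virtual corner opposite Z is at (64.30, 28.30). A1 meets PT tangentially, so KT is at right angles to PT and since A1 is tangent to HC there, KH ⟂ HC, with radius 5.5, so the center K sits 5.5 in from both sides at K = (58.80, 22.80). Then |ZK| = |K − Z| = 63.07.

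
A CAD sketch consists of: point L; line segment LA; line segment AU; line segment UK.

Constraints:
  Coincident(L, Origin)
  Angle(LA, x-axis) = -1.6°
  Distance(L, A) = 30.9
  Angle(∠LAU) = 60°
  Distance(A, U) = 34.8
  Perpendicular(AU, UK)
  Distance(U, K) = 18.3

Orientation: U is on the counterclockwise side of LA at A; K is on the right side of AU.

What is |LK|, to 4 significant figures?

49.04

L is at the origin; LA runs at -1.6° with length 30.9, so A = 30.9·(cos -1.6°, sin -1.6°) = (30.89, -0.8628). ∠LAU = 60.0°, so AU runs at -1.6° + (180° − 60.0°) = 118.4° from the x-axis; with |AU| = 34.8, U = A + 34.8·(cos 118.4°, sin 118.4°) = (14.34, 29.75). The perpendicularity gives UK at right angles to AU; with |UK| = 18.3 on the right of AU, K = U + 18.3·(0.8796, 0.4756) = (30.43, 38.45). Then |LK| = |K − L| = 49.04.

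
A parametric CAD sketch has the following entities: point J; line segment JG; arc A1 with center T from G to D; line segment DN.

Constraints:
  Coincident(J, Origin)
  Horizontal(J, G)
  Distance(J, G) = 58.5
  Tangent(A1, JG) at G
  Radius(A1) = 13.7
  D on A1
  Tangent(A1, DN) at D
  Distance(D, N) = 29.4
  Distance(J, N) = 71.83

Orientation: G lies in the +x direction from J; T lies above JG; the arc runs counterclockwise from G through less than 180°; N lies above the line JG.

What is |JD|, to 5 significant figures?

73.256

J is at the origin; J and G share the same y with |JG| = 58.5 and G on the +x side, so G = (58.500, 0.0000). The tangent condition forces TG to be normal to JG, so T = G + (0, 13.7) = (58.500, 13.700). Since TD ⟂ DN (tangency), |TN| = √(13.7² + 29.4²) = 32.435 regardless of where D sits on A1. So N lies on both circle(J, 71.83) and circle(T, 32.435); the above-JG intersection is N = (55.196, 45.967). D is the foot of the tangent from N: D = (70.264, 20.721).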